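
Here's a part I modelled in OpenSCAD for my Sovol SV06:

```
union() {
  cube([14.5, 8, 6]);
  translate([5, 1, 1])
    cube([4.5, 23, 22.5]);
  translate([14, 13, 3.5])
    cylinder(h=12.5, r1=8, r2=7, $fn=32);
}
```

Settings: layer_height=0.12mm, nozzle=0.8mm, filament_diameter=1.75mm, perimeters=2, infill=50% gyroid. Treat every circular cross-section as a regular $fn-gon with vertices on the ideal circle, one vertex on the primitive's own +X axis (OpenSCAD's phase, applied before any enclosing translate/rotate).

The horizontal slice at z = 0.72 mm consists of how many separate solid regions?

1

At z = 0.72 mm: the cube is present — its section is the full 14.5×8 rectangle; the cube at (5, 1) is not intersected at this z (z outside [1, 23.5]); the cone at (14, 13) does not reach this height (z outside [3.5, 16]); Taking the union: only the 14.5×8 cube is present, so the union is just that shape — 1 connected region. The result has 1 disconnected region.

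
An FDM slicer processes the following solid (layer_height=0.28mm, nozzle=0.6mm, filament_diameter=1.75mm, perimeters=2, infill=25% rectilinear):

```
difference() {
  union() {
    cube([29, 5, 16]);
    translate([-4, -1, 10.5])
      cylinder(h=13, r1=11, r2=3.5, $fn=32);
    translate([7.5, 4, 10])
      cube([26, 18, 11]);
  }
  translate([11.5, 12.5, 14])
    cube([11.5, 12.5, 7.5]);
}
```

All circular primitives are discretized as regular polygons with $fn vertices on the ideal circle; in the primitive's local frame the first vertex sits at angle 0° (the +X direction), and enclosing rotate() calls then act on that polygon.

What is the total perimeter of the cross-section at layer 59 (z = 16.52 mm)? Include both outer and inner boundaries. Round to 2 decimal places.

At z = 16.52 mm: the cube is not intersected at this z (z outside [0, 16]); the cone at (-4, -1): at t=0.463 of its height the radius interpolates to r₁+(r₂−r₁)t = 7.527, giving a regular 32-gon of that circumradius (perimeter = 2·32·7.527·sin(180°/32) = 47.22 mm); the 26×18 cube at (7.5, 4) contributes its full rectangle (perimeter 88.00 mm); Taking the union: the 2 present regions are separate (no shared area or edge), so areas and boundary lengths simply add and each stays a separate island — boundary = 135.22 mm; the cube at (11.5, 12.5) (footprint 11.5×12.5) is included at this height (perimeter 48.00 mm); After the difference (first − rest): starting from that combined region, the 11.5×12.5 cube at (11.5, 12.5) partially overlaps it — only the 109.25 mm² overlap (of its 143.75 mm²) is removed, clipping the outline — boundary = 154.22 mm. Overall, the cross-section has 2 separate islands. Total boundary length (outer) = 154.22 mm.

154.22 mm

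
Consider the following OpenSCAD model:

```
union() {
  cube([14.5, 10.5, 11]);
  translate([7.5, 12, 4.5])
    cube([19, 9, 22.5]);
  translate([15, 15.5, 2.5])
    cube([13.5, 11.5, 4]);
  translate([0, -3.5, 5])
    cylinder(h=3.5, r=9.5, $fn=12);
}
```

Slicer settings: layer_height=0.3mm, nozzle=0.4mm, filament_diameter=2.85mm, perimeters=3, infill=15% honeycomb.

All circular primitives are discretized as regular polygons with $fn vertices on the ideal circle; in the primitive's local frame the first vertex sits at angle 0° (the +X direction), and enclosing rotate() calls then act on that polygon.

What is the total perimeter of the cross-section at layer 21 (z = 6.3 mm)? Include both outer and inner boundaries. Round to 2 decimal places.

155.32 mm

At z = 6.3 mm: the 14.5×10.5 cube contributes its full rectangle (perimeter 50.00 mm); the cube at (7.5, 12) is present — its section is the full 19×9 rectangle (perimeter 56.00 mm); the cube at (15, 15.5) is present — its section is the full 13.5×11.5 rectangle (perimeter 50.00 mm); the r=9.5 cylinder at (0, -3.5) gives a regular 12-gon of circumradius 9.5 (constant along its height) (perimeter = 2·12·9.500·sin(180°/12) = 59.01 mm); Taking the union: the regions partially overlap (shared area 99.33 mm²), so the edge portions inside another operand are dropped and the merged outline is re-measured after clipping — boundary = 155.32 mm. Overall, the cross-section has 2 separate islands. Total boundary length (outer) = 155.32 mm.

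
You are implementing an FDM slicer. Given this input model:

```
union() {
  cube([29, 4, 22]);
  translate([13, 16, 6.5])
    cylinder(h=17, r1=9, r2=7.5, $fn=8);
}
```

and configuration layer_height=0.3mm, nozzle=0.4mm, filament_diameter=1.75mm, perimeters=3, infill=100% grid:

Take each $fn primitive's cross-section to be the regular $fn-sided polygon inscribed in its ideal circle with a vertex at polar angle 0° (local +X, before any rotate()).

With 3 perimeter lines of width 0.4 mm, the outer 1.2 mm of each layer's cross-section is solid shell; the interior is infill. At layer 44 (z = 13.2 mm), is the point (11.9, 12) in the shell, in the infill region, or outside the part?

At z = 13.2 mm: the cube is present — its section is the full 29×4 rectangle; the cone at (13, 16): at t=0.394 of its height the radius interpolates to r₁+(r₂−r₁)t = 8.409, giving a regular 8-gon of that circumradius; Merging all regions: the 2 present regions are separate (no shared area or edge), so areas and boundary lengths simply add and each stays a separate island — 2 connected regions. Overall, the cross-section has 2 separate islands. The nearest boundary edge runs (13.00, 7.59)→(7.05, 10.05); distance from the point to it = 3.65 mm. (Shell/infill is judged within the island containing the point — the largest one.) The point is inside the cross-section and 3.65 mm from the nearest boundary — more than the 1.2 mm shell width (3 × 0.4), so it's in the infill interior.

infill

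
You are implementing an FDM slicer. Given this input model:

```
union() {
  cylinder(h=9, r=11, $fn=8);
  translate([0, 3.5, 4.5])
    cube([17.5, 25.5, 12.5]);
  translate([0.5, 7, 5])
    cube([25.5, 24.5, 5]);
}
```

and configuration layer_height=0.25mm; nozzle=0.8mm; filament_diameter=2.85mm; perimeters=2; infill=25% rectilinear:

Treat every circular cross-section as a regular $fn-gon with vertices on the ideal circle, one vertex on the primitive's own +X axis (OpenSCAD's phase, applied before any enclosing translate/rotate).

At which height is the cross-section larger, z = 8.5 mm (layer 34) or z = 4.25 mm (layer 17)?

Layer 34 (z = 8.5): the cylinder: section is a regular 8-gon, circumradius r=11 (area = (8/2)·11.000²·sin(360°/8) = 342.24 mm²); the cube at (0, 3.5) (footprint 17.5×25.5) is included at this height (area 446.25 mm²); the cube at (0.5, 7) is present — its section is the full 25.5×24.5 rectangle (area 624.75 mm²); Taking the union: the regions partially overlap — summed areas 1413.24 mm² minus the doubly-counted overlap 423.60 mm² gives 989.64 mm² — area = 989.64 mm². So its area = 989.64 mm². Layer 17 (z = 4.25): the r=11 cylinder contributes a regular 8-gon of circumradius 11 (area = (8/2)·11.000²·sin(360°/8) = 342.24 mm²); the cube at (0, 3.5) is absent (z outside [4.5, 17]); the cube at (0.5, 7) does not reach this height (z outside [5, 10]); Taking the union: only the r=11 cylinder is present, so the union is just that shape — area = 342.24 mm². So its area = 342.24 mm². Layer 34 is larger (989.64 vs 342.24 mm²).

layer 34 (z = 8.5 mm)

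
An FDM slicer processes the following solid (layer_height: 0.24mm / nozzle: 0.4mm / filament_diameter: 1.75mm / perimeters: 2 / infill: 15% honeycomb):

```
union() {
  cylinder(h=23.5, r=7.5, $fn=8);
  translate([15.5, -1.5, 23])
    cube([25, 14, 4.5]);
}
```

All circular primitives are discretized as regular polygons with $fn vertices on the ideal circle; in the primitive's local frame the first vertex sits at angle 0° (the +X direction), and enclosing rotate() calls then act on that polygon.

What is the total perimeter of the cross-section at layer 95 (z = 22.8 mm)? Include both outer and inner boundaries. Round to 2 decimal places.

45.92 mm

At z = 22.8 mm: the r=7.5 cylinder contributes a regular 8-gon of circumradius 7.5 (perimeter = 2·8·7.500·sin(180°/8) = 45.92 mm); the cube at (15.5, -1.5) is not intersected at this z (z outside [23, 27.5]); Combining (union): only the r=7.5 cylinder is present, so the union is just that shape — boundary = 45.92 mm. Overall, the cross-section is a single solid region. Total boundary length (outer) = 45.92 mm.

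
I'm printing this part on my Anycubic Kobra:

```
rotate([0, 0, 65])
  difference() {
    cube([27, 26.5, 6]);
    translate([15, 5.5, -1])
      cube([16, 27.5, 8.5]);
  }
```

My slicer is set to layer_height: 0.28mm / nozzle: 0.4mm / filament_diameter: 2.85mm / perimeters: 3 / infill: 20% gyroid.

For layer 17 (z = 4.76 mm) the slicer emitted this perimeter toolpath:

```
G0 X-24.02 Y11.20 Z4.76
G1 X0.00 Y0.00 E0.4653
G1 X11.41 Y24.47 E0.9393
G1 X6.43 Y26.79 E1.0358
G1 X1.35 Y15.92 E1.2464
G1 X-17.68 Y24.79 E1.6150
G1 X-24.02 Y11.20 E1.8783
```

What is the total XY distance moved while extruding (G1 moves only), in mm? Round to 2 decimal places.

Sum the Euclidean lengths of each G1 segment: total = 106.99 mm.

106.99 mm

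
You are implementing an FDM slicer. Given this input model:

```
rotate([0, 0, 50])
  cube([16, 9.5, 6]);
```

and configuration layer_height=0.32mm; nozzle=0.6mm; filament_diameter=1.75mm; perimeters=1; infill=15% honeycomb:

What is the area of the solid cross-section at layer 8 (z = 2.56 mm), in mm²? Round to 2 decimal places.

At z = 2.56 mm: the cube is present — its section is the full 16×9.5 rectangle (area 152.00 mm²); (rotated 50° about Z; rotation is an isometry so areas/perimeters/island counts are preserved). Overall, the cross-section is a single solid region. Net area = 152.00 mm².

152.00 mm²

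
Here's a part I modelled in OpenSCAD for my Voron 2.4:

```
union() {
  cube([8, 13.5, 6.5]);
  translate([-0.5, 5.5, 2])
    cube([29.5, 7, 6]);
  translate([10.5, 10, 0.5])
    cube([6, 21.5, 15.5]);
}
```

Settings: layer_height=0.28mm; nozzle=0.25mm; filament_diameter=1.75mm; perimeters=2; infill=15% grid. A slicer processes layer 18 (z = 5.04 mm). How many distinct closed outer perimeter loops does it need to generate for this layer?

At z = 5.04 mm: the cube (footprint 8×13.5) is included at this height; the 29.5×7 cube at (-0.5, 5.5) contributes its full rectangle; the cube at (10.5, 10) (footprint 6×21.5) is included at this height; Combining (union): the regions partially overlap (shared area 71.00 mm²), so overlapping operands fuse into one piece — 1 connected region. The result has 1 disconnected region.

1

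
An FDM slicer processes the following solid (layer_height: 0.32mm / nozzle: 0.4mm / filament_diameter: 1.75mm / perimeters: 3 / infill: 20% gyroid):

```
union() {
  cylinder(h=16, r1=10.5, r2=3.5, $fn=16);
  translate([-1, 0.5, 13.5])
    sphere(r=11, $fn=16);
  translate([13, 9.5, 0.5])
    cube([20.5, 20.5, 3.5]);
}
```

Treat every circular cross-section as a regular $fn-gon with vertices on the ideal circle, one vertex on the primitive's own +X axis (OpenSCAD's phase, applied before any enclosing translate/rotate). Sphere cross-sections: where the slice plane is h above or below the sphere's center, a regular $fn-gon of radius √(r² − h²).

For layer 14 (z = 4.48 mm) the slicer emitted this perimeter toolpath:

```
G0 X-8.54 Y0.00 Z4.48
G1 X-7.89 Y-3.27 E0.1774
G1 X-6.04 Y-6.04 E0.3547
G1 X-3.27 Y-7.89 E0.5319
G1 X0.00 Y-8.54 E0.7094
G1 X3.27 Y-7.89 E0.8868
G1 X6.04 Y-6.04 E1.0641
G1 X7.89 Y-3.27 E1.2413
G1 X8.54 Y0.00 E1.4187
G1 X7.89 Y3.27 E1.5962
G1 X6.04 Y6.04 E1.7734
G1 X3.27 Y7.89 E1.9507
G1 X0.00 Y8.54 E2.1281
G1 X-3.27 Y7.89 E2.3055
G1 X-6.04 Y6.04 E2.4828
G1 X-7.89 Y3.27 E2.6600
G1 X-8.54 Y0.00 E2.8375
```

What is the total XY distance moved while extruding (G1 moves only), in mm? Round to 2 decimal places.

53.32 mm

Sum the Euclidean lengths of each G1 segment: total = 53.32 mm.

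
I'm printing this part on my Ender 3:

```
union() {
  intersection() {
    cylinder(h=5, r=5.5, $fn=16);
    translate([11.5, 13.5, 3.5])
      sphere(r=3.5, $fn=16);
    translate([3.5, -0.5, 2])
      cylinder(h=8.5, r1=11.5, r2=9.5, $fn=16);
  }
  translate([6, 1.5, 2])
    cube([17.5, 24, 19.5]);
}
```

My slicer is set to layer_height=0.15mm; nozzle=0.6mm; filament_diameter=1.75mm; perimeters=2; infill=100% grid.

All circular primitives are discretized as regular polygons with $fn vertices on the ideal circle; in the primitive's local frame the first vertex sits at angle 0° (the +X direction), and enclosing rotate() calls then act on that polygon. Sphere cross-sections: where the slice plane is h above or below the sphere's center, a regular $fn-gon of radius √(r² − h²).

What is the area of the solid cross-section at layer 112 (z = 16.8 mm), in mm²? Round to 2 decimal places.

At z = 16.8 mm: the cylinder does not reach this height (z outside [0, 5]); the sphere at (11.5, 13.5) is not intersected at this z (|z−center|=13.300 > r=3.5); the cone at (3.5, -0.5) does not reach this height (z outside [2, 10.5]); Keeping only the common overlap: at least one operand is absent at this height, so nothing remains; the cube at (6, 1.5) is present — its section is the full 17.5×24 rectangle (area 420.00 mm²); Merging all regions: only the 17.5×24 cube at (6, 1.5) is present, so the union is just that shape — area = 420.00 mm². Overall, the cross-section is a single solid region. Net area = 420.00 mm².

420.00 mm²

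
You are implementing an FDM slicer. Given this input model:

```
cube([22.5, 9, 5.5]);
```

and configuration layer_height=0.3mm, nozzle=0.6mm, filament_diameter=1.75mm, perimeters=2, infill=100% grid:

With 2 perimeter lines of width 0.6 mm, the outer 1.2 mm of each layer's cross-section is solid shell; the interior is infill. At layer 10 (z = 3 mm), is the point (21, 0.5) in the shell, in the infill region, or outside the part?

At z = 3 mm: the cube is present — its section is the full 22.5×9 rectangle. Overall, the cross-section is a single solid region. The nearest boundary edge runs (0.00, 0.00)→(22.50, 0.00); distance from the point to it = 0.50 mm. The point is inside the cross-section, 0.50 mm from the nearest boundary — within the 1.2 mm shell band (2 × 0.6).

shell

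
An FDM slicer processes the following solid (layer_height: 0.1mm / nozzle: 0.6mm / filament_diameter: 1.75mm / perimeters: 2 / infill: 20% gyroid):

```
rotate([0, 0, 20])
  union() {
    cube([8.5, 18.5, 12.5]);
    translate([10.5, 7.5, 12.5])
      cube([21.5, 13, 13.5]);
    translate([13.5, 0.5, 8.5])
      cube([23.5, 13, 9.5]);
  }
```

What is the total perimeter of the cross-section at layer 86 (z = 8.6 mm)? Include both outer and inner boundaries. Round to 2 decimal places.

127.00 mm

At z = 8.6 mm: the 8.5×18.5 cube contributes its full rectangle (perimeter 54.00 mm); the cube at (10.5, 7.5) is not intersected at this z (z outside [12.5, 26]); the cube at (13.5, 0.5) (footprint 23.5×13) is included at this height (perimeter 73.00 mm); Combining (union): the 2 present regions are separate (no shared area or edge), so areas and boundary lengths simply add and each stays a separate island — boundary = 127.00 mm; (whole slice rotated 20° about Z — lengths, areas and connectivity unchanged). Overall, the cross-section has 2 separate islands. Total boundary length (outer) = 127.00 mm.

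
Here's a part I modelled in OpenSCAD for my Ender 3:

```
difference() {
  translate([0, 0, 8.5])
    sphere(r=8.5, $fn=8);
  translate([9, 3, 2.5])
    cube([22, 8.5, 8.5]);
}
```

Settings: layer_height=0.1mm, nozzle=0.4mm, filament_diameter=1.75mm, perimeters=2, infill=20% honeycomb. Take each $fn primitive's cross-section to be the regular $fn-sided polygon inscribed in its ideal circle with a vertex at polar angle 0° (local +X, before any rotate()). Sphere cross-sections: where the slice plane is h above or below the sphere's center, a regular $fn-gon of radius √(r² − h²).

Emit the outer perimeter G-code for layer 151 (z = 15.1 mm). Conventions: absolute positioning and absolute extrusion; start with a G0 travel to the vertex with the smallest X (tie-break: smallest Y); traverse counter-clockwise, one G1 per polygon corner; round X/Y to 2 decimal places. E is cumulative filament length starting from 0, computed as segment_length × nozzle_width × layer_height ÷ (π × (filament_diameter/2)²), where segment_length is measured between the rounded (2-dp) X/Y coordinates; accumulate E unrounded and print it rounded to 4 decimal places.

At z = 15.1 mm: the r=8.5 sphere contributes a regular 8-gon of circumradius √(8.5²−6.6²) = 5.356; the cube at (9, 3) is absent (z outside [2.5, 11]); After the difference (first − rest): none of the subtracted shapes is present at this height, so the r=8.5 sphere is unchanged — 1 connected region. The outline is a single polygon with 8 vertices. Extrusion per mm of travel: 0.4 × 0.1 / (π × 0.875²) = 0.016630. Accumulating E over each segment gives final E = 0.5458.

G0 X-5.36 Y0.00 Z15.10
G1 X-3.79 Y-3.79 E0.0682
G1 X0.00 Y-5.36 E0.1364
G1 X3.79 Y-3.79 E0.2047
G1 X5.36 Y0.00 E0.2729
G1 X3.79 Y3.79 E0.3411
G1 X0.00 Y5.36 E0.4093
G1 X-3.79 Y3.79 E0.4776
G1 X-5.36 Y0.00 E0.5458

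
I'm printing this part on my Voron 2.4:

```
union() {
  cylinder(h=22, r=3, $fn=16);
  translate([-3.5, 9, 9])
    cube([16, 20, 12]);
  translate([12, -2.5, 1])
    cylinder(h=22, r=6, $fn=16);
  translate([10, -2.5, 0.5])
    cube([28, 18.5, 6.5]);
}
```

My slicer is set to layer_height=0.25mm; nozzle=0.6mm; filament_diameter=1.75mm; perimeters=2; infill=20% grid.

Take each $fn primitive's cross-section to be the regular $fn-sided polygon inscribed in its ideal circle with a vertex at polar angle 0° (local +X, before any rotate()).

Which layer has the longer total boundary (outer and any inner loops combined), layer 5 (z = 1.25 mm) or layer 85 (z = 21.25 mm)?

layer 5 (z = 1.25 mm)

Layer 5 (z = 1.25): the r=3 cylinder contributes a regular 16-gon of circumradius 3 (perimeter = 2·16·3.000·sin(180°/16) = 18.73 mm); the cube at (-3.5, 9) is absent (z outside [9, 21]); the r=6 cylinder at (12, -2.5) gives a regular 16-gon of circumradius 6 (constant along its height) (perimeter = 2·16·6.000·sin(180°/16) = 37.46 mm); the cube at (10, -2.5) is present — its section is the full 28×18.5 rectangle (perimeter 93.00 mm); Taking the union: the regions partially overlap (shared area 39.16 mm²), so the edge portions inside another operand are dropped and the merged outline is re-measured after clipping — boundary = 124.18 mm. So its perimeter = 124.18 mm. Layer 85 (z = 21.25): the r=3 cylinder contributes a regular 16-gon of circumradius 3 (perimeter = 2·16·3.000·sin(180°/16) = 18.73 mm); the cube at (-3.5, 9) is absent (z outside [9, 21]); the cylinder at (12, -2.5): section is a regular 16-gon, circumradius r=6 (perimeter = 2·16·6.000·sin(180°/16) = 37.46 mm); the cube at (10, -2.5) does not reach this height (z outside [0.5, 7]); Combining (union): the 2 present regions are separate (no shared area or edge), so areas and boundary lengths simply add and each stays a separate island — boundary = 56.19 mm. So its perimeter = 56.19 mm. Layer 5 is larger (124.18 vs 56.19 mm).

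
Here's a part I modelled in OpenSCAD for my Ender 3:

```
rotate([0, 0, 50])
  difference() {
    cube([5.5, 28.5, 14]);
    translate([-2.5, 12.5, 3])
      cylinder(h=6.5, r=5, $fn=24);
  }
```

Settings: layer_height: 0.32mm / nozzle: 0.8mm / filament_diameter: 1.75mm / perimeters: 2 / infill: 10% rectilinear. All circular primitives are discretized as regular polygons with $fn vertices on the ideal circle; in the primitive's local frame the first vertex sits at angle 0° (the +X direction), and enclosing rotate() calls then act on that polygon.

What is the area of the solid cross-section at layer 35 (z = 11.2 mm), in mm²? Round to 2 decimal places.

At z = 11.2 mm: the 5.5×28.5 cube contributes its full rectangle (area 156.75 mm²); the cylinder at (-2.5, 12.5) does not reach this height (z outside [3, 9.5]); Subtracting the remaining from the first: none of the subtracted shapes is present at this height, so the 5.5×28.5 cube is unchanged — area = 156.75 mm²; (rotated 50° about Z; rotation is an isometry so areas/perimeters/island counts are preserved). Overall, the cross-section is a single solid region. Net area = 156.75 mm².

156.75 mm²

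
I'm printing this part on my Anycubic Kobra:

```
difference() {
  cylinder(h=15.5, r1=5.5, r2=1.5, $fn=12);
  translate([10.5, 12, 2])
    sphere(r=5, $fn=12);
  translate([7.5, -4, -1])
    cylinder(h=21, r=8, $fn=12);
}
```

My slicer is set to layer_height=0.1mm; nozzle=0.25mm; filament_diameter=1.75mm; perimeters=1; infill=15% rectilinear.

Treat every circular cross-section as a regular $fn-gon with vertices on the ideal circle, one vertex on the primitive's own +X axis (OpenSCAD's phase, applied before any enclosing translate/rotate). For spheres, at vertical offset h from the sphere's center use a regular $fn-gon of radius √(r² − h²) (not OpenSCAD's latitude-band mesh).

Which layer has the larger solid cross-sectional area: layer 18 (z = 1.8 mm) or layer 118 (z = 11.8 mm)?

Layer 18 (z = 1.8): the cone: at t=0.116 of its height the radius interpolates to r₁+(r₂−r₁)t = 5.035, giving a regular 12-gon of that circumradius (area = (12/2)·5.035²·sin(360°/12) = 76.07 mm²); the r=5 sphere at (10.5, 12) contributes a regular 12-gon of circumradius √(5²−0.2²) = 4.996 (area = (12/2)·4.996²·sin(360°/12) = 74.88 mm²); the r=8 cylinder at (7.5, -4) gives a regular 12-gon of circumradius 8 (constant along its height) (area = (12/2)·8.000²·sin(360°/12) = 192.00 mm²); Subtracting the remaining from the first: starting from the cone (76.07 mm²), the r=5 sphere at (10.5, 12) misses the remaining region (no effect); the r=8 cylinder at (7.5, -4) partially overlaps it — only the 26.83 mm² overlap (of its 192.00 mm²) is removed, clipping the outline — area = 49.23 mm². So its area = 49.23 mm². Layer 118 (z = 11.8): the cone (r1=5.5→r2=1.5) has section circumradius 2.455 here — a regular 12-gon (area = (12/2)·2.455²·sin(360°/12) = 18.08 mm²); the sphere at (10.5, 12) is not intersected at this z (|z−center|=9.800 > r=5); the cylinder at (7.5, -4): section is a regular 12-gon, circumradius r=8 (area = (12/2)·8.000²·sin(360°/12) = 192.00 mm²); Taking the first minus the rest: starting from the cone (18.08 mm²), the r=8 cylinder at (7.5, -4) partially overlaps it — only the 5.31 mm² overlap (of its 192.00 mm²) is removed, clipping the outline — area = 12.77 mm². So its area = 12.77 mm². Layer 18 is larger (49.23 vs 12.77 mm²).

layer 18 (z = 1.8 mm)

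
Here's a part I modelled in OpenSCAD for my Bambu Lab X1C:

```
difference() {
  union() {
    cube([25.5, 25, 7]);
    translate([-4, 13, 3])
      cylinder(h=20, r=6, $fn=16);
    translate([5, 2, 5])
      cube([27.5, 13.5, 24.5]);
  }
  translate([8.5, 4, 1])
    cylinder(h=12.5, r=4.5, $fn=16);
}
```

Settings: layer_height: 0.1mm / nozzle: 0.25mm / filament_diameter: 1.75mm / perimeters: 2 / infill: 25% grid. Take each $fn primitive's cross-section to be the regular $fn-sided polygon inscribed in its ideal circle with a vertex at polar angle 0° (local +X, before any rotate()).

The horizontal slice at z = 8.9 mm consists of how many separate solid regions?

2

At z = 8.9 mm: the cube does not reach this height (z outside [0, 7]); the r=6 cylinder at (-4, 13) gives a regular 16-gon of circumradius 6 (constant along its height); the cube at (5, 2) (footprint 27.5×13.5) is included at this height; Taking the union: the 2 present regions are separate (no shared area or edge), so areas and boundary lengths simply add and each stays a separate island — 2 connected regions; the r=4.5 cylinder at (8.5, 4) gives a regular 16-gon of circumradius 4.5 (constant along its height); Taking the first minus the rest: starting from that combined region, the r=4.5 cylinder at (8.5, 4) partially overlaps it — only the 44.83 mm² overlap (of its 61.99 mm²) is removed, clipping the outline — 2 connected regions. The result has 2 disconnected regions.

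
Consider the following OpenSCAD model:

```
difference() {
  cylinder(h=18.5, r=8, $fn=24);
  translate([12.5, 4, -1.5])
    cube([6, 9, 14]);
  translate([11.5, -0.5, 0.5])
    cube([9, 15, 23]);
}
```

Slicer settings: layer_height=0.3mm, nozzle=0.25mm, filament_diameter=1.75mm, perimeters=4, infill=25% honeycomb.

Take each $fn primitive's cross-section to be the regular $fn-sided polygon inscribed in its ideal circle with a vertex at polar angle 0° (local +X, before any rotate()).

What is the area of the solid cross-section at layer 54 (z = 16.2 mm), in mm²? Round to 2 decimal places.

At z = 16.2 mm: the r=8 cylinder contributes a regular 24-gon of circumradius 8 (area = (24/2)·8.000²·sin(360°/24) = 198.77 mm²); the cube at (12.5, 4) is not intersected at this z (z outside [-1.5, 12.5]); the 9×15 cube at (11.5, -0.5) contributes its full rectangle (area 135.00 mm²); Taking the first minus the rest: starting from the r=8 cylinder (198.77 mm²), the 9×15 cube at (11.5, -0.5) misses the remaining region (no effect) — area = 198.77 mm². Overall, the cross-section is a single solid region. Net area = 198.77 mm².

198.77 mm²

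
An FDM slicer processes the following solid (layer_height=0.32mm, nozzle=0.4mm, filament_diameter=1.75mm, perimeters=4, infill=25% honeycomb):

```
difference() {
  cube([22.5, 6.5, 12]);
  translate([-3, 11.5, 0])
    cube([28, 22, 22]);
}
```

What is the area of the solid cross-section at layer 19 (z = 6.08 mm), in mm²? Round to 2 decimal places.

At z = 6.08 mm: the 22.5×6.5 cube contributes its full rectangle (area 146.25 mm²); the 28×22 cube at (-3, 11.5) contributes its full rectangle (area 616.00 mm²); After the difference (first − rest): starting from the 22.5×6.5 cube (146.25 mm²), the 28×22 cube at (-3, 11.5) misses the remaining region (no effect) — area = 146.25 mm². Overall, the cross-section is a single solid region. Net area = 146.25 mm².

146.25 mm²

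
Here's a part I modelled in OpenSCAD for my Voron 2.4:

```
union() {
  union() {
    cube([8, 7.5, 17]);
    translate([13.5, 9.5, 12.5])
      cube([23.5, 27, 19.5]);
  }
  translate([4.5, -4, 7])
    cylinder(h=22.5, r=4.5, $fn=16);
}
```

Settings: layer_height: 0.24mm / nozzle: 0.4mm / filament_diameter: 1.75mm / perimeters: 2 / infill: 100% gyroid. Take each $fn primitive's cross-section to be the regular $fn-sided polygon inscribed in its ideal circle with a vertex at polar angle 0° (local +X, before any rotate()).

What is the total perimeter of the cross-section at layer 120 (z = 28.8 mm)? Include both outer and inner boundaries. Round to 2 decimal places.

129.09 mm

At z = 28.8 mm: the cube is not intersected at this z (z outside [0, 17]); the cube at (13.5, 9.5) (footprint 23.5×27) is included at this height (perimeter 101.00 mm); Taking the union: only the 23.5×27 cube at (13.5, 9.5) is present, so the union is just that shape — boundary = 101.00 mm; the cylinder at (4.5, -4): section is a regular 16-gon, circumradius r=4.5 (perimeter = 2·16·4.500·sin(180°/16) = 28.09 mm); Merging all regions: the 2 present regions are separate (no shared area or edge), so areas and boundary lengths simply add and each stays a separate island — boundary = 129.09 mm. Overall, the cross-section has 2 separate islands. Total boundary length (outer) = 129.09 mm.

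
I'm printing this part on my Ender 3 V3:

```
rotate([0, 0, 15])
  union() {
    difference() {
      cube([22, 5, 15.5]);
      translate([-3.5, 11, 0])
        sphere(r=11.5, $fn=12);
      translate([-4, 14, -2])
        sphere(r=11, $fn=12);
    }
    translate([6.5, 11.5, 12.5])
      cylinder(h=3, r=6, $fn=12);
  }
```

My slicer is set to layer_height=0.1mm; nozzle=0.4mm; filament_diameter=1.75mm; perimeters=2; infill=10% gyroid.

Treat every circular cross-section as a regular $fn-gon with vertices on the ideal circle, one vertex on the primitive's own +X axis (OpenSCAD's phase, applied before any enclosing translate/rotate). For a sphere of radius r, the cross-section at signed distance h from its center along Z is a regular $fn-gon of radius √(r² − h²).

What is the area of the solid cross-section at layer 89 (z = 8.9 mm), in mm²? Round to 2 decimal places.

At z = 8.9 mm: the cube is present — its section is the full 22×5 rectangle (area 110.00 mm²); the sphere at (-3.5, 11): section is a regular 12-gon, circumradius = √(r²−h²) = √(11.5²−8.9²) = 7.283 (area = (12/2)·7.283²·sin(360°/12) = 159.12 mm²); the sphere at (-4, 14): section is a regular 12-gon, circumradius = √(r²−h²) = √(11²−10.9²) = 1.480 (area = (12/2)·1.480²·sin(360°/12) = 6.57 mm²); Taking the first minus the rest: starting from the 22×5 cube (110.00 mm²), the r=11.5 sphere at (-3.5, 11) partially overlaps it — only the 0.09 mm² overlap (of its 159.12 mm²) is removed, clipping the outline; the r=11 sphere at (-4, 14) misses the remaining region (no effect) — area = 109.91 mm²; the cylinder at (6.5, 11.5) is absent (z outside [12.5, 15.5]); Taking the union: only that combined region is present, so the union is just that shape — area = 109.91 mm²; (whole slice rotated 15° about Z — lengths, areas and connectivity unchanged). Overall, the cross-section is a single solid region. Net area = 109.91 mm².

109.91 mm²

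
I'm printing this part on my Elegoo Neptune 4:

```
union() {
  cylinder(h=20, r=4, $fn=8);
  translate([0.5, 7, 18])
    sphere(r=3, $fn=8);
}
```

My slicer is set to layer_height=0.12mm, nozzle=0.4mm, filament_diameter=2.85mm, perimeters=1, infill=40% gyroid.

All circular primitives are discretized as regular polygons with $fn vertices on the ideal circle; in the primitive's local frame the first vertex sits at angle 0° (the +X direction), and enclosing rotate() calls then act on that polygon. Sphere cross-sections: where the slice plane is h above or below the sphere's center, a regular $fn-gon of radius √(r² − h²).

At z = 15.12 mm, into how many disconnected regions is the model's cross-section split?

At z = 15.12 mm: the r=4 cylinder gives a regular 8-gon of circumradius 4 (constant along its height); the sphere at (0.5, 7): section is a regular 8-gon, circumradius = √(r²−h²) = √(3²−2.88²) = 0.840; Combining (union): the 2 present regions are separate (no shared area or edge), so areas and boundary lengths simply add and each stays a separate island — 2 connected regions. The result has 2 disconnected regions.

2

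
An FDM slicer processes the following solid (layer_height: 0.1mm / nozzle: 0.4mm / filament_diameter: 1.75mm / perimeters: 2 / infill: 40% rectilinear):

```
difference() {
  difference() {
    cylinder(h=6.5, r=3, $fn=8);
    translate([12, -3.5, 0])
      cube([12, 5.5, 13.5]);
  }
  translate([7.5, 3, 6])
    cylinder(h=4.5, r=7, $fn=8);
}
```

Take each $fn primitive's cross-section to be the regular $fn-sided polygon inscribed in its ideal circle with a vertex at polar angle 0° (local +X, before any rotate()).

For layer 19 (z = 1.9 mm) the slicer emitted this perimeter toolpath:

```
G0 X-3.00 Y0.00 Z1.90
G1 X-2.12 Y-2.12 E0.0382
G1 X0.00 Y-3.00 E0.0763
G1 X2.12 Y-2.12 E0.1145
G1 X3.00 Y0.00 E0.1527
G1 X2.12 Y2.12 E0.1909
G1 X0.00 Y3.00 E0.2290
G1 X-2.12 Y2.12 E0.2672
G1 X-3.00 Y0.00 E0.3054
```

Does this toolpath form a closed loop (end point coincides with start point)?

Start point (G0): (-3.00, 0.00). End point (last G1): the path returns to the start — closed.

yes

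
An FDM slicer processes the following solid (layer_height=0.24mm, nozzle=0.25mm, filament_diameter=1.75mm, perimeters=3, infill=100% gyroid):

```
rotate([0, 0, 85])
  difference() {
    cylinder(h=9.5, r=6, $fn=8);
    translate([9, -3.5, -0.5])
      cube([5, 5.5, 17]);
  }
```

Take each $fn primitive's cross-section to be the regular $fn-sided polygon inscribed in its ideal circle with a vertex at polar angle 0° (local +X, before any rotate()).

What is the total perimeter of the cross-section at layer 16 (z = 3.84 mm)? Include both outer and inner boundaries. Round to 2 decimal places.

At z = 3.84 mm: the cylinder: section is a regular 8-gon, circumradius r=6 (perimeter = 2·8·6.000·sin(180°/8) = 36.74 mm); the 5×5.5 cube at (9, -3.5) contributes its full rectangle (perimeter 21.00 mm); Taking the first minus the rest: starting from the r=6 cylinder, the 5×5.5 cube at (9, -3.5) misses the remaining region (no effect) — boundary = 36.74 mm; (whole slice rotated 85° about Z — lengths, areas and connectivity unchanged). Overall, the cross-section is a single solid region. Total boundary length (outer) = 36.74 mm.

36.74 mm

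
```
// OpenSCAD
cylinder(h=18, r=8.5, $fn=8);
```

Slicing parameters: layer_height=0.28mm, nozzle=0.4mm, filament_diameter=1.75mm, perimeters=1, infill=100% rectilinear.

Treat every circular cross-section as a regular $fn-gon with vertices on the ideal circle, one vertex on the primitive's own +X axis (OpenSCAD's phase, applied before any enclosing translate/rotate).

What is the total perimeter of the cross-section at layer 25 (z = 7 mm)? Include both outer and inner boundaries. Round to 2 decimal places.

52.04 mm

At z = 7 mm: the cylinder: section is a regular 8-gon, circumradius r=8.5 (perimeter = 2·8·8.500·sin(180°/8) = 52.04 mm). Overall, the cross-section is a single solid region. Total boundary length (outer) = 52.04 mm.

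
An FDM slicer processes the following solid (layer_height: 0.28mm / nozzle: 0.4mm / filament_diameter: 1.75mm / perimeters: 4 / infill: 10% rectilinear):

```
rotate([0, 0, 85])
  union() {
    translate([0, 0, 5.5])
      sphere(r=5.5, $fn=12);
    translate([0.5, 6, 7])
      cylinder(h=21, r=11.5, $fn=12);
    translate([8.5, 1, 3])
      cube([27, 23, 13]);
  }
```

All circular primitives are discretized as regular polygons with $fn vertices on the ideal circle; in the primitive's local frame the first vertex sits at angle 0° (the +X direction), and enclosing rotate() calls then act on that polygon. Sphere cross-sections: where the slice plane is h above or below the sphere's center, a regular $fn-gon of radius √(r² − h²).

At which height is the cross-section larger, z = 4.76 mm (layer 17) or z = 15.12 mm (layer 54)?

layer 54 (z = 15.12 mm)

Layer 17 (z = 4.76): the r=5.5 sphere contributes a regular 12-gon of circumradius √(5.5²−0.74²) = 5.450 (area = (12/2)·5.450²·sin(360°/12) = 89.11 mm²); the cylinder at (0.5, 6) does not reach this height (z outside [7, 28]); the cube at (8.5, 1) (footprint 27×23) is included at this height (area 621.00 mm²); Combining (union): the 2 present regions are separate (no shared area or edge), so areas and boundary lengths simply add and each stays a separate island — area = 710.11 mm²; (whole slice rotated 85° about Z — lengths, areas and connectivity unchanged). So its area = 710.11 mm². Layer 54 (z = 15.12): the sphere is absent (|z−center|=9.620 > r=5.5); the r=11.5 cylinder at (0.5, 6) contributes a regular 12-gon of circumradius 11.5 (area = (12/2)·11.500²·sin(360°/12) = 396.75 mm²); the cube at (8.5, 1) is present — its section is the full 27×23 rectangle (area 621.00 mm²); Merging all regions: the regions partially overlap — summed areas 1017.75 mm² minus the doubly-counted overlap 31.77 mm² gives 985.98 mm² — area = 985.98 mm²; (whole slice rotated 85° about Z — lengths, areas and connectivity unchanged). So its area = 985.98 mm². Layer 54 is larger (985.98 vs 710.11 mm²).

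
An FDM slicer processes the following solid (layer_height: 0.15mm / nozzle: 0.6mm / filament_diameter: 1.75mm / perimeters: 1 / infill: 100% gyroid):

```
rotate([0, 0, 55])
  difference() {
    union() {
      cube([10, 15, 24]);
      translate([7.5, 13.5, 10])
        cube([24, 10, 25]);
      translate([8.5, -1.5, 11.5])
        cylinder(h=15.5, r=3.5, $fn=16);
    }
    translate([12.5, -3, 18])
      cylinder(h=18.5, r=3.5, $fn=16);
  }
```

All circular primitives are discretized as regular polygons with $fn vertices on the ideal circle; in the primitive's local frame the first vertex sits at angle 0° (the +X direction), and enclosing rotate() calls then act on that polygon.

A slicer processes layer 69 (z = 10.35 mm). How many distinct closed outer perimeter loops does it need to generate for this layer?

At z = 10.35 mm: the cube (footprint 10×15) is included at this height; the cube at (7.5, 13.5) is present — its section is the full 24×10 rectangle; the cylinder at (8.5, -1.5) does not reach this height (z outside [11.5, 27]); Taking the union: the regions partially overlap (shared area 3.75 mm²), so overlapping operands fuse into one piece — 1 connected region; the cylinder at (12.5, -3) is not intersected at this z (z outside [18, 36.5]); Subtracting the remaining from the first: none of the subtracted shapes is present at this height, so the result so far is unchanged — 1 connected region; (rotated 55° about Z; rotation is an isometry so areas/perimeters/island counts are preserved). The result has 1 disconnected region.

1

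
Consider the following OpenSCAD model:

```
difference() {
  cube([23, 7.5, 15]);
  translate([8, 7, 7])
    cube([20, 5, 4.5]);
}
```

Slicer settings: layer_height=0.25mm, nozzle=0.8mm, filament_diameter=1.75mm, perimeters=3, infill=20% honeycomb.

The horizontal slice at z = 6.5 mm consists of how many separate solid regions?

1

At z = 6.5 mm: the 23×7.5 cube contributes its full rectangle; the cube at (8, 7) is absent (z outside [7, 11.5]); Taking the first minus the rest: none of the subtracted shapes is present at this height, so the 23×7.5 cube is unchanged — 1 connected region. The result has 1 disconnected region.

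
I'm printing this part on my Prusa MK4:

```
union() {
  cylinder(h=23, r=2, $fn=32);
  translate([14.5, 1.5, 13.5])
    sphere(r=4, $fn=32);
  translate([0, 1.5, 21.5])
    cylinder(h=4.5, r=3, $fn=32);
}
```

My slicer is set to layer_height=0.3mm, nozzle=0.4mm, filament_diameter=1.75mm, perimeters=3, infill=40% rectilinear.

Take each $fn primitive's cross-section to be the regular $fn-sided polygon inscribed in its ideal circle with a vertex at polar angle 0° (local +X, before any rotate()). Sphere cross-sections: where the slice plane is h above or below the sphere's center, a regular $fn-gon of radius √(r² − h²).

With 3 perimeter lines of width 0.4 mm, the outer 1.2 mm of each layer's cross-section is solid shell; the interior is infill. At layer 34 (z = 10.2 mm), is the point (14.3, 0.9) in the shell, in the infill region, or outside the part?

At z = 10.2 mm: the r=2 cylinder gives a regular 32-gon of circumradius 2 (constant along its height); the sphere at (14.5, 1.5): section is a regular 32-gon, circumradius = √(r²−h²) = √(4²−3.3²) = 2.261; the cylinder at (0, 1.5) is not intersected at this z (z outside [21.5, 26]); Merging all regions: the 2 present regions are separate (no shared area or edge), so areas and boundary lengths simply add and each stays a separate island — 2 connected regions. Overall, the cross-section has 2 separate islands. The nearest boundary edge runs (14.06, -0.72)→(13.63, -0.59); distance from the point to it = 1.62 mm. (Shell/infill is judged within the island containing the point — the largest one.) The point is inside the cross-section and 1.62 mm from the nearest boundary — more than the 1.2 mm shell width (3 × 0.4), so it's in the infill interior.

infill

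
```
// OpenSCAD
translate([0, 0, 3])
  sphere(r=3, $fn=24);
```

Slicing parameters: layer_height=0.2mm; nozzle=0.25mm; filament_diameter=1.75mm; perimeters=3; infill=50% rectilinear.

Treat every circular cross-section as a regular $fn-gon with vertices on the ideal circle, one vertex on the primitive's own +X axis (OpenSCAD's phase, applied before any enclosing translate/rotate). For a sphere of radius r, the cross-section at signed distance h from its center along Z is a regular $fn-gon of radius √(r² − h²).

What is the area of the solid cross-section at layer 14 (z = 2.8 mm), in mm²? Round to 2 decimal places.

At z = 2.8 mm: the sphere: section is a regular 24-gon, circumradius = √(r²−h²) = √(3²−0.2²) = 2.993 (area = (24/2)·2.993²·sin(360°/24) = 27.83 mm²). Overall, the cross-section is a single solid region. Net area = 27.83 mm².

27.83 mm²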